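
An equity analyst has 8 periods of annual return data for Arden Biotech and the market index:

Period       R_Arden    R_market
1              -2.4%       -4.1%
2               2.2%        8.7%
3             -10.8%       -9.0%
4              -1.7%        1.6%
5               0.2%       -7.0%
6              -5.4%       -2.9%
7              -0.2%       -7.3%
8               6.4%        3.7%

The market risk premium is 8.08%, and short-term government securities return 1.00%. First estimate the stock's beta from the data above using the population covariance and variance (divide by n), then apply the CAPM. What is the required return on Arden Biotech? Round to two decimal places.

5.20%

Mean R_i = (-2.4 + 2.2 − 10.8 − 1.7 + 0.2 − 5.4 − 0.2 + 6.4) / 8 = -1.4625%
Mean R_m = (-4.1 + 8.7 − 9.0 + 1.6 − 7.0 − 2.9 − 7.3 + 3.7) / 8 = -2.0375%
Σ(R_i − R̄_i)(R_m − R̄_m) = 139.0213  ⇒  Cov = 139.0213 / 8 = 17.3777
Σ(R_m − R̄_m)² = 267.2388  ⇒  Var(R_m) = 267.2388 / 8 = 33.4049
β = Cov / Var(R_m) = 17.3777 / 33.4049 = 0.5202
E(R) = R_f + β × MRP = 1.00% + 0.5202 × 8.08% = 5.20%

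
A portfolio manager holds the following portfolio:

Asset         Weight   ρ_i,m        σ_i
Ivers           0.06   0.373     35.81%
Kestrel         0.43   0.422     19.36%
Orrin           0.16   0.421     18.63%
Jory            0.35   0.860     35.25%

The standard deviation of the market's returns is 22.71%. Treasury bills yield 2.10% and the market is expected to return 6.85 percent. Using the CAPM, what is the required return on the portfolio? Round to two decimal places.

5.48%

β_Ivers = 0.373 × 35.81% / 22.71% = 0.5882
β_Kestrel = 0.422 × 19.36% / 22.71% = 0.3597
β_Orrin = 0.421 × 18.63% / 22.71% = 0.3454
β_Jory = 0.860 × 35.25% / 22.71% = 1.3349
β_P = Σ w_i β_i = 0.06×0.5882 + 0.43×0.3597 + 0.16×0.3454 + 0.35×1.3349 = 0.7124
MRP = 6.85% − 2.10% = 4.75%
E(R_P) = R_f + β_P × MRP = 2.10% + 0.7124 × 4.75% = 5.48%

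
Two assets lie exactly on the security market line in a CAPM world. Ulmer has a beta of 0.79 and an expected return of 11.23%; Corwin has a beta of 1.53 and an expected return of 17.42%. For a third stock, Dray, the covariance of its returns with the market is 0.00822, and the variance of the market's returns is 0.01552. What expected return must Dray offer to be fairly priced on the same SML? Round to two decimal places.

MRP = (17.42% − 11.23%) / (1.53 − 0.79) = 8.3649%
R_f = 11.23% − 0.79 × 8.3649% = 4.6217%
β_Dray = Cov / Var(R_m) = 0.00822 / 0.01552 = 0.5296
E(R_Dray) = R_f + β × MRP = 4.6217% + 0.5296 × 8.3649% = 9.05%

9.05%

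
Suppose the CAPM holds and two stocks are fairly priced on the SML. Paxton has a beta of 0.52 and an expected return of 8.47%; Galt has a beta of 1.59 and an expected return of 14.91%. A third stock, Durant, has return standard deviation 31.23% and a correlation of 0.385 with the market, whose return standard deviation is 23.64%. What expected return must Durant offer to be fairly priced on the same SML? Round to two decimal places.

8.40%

MRP = (14.91% − 8.47%) / (1.59 − 0.52) = 6.0187%
R_f = 8.47% − 0.52 × 6.0187% = 5.3403%
β_Durant = ρ·σ_i/σ_m = 0.385 × 31.23 / 23.64 = 0.5086
E(R_Durant) = R_f + β × MRP = 5.3403% + 0.5086 × 6.0187% = 8.40%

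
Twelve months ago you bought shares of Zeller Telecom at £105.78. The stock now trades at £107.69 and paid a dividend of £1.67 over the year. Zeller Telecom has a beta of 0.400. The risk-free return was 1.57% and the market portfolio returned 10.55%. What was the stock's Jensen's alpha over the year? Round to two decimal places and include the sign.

-1.78%

Realised HPR = (P1 + D1 − P0) / P0 = (107.69 + 1.67 − 105.78) / 105.78 = 3.58 / 105.78 = 3.3844%
MRP = 10.55% − 1.57% = 8.98%
CAPM required = R_f + β·MRP = 1.57% + 0.400 × 8.98% = 5.16200%
α = realised − required = 3.3844% − 5.16200% = -1.78%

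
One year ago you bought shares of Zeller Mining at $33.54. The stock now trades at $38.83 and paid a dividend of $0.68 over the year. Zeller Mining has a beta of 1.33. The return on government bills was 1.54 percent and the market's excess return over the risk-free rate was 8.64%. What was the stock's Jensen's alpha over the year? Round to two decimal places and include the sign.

Realised HPR = (P1 + D1 − P0) / P0 = (38.83 + 0.68 − 33.54) / 33.54 = 5.97 / 33.54 = 17.7996%
CAPM required = R_f + β·MRP = 1.54% + 1.33 × 8.64% = 13.0312%
α = realised − required = 17.7996% − 13.0312% = +4.77%

+4.77%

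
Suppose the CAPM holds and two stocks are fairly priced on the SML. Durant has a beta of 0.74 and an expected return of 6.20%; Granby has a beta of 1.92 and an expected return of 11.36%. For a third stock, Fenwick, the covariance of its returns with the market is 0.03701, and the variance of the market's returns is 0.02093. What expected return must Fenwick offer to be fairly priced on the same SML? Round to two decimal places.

10.70%

MRP = (11.36% − 6.20%) / (1.92 − 0.74) = 4.3729%
R_f = 6.20% − 0.74 × 4.3729% = 2.9641%
β_Fenwick = Cov / Var(R_m) = 0.03701 / 0.02093 = 1.7683
E(R_Fenwick) = R_f + β × MRP = 2.9641% + 1.7683 × 4.3729% = 10.70%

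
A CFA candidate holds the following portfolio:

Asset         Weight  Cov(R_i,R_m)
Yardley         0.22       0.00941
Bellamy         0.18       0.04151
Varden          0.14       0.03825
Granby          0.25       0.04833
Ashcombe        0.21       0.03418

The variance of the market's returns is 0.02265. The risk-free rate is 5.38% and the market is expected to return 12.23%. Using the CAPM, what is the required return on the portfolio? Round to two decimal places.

β_Yardley = 0.00941 / 0.02265 = 0.4155
β_Bellamy = 0.04151 / 0.02265 = 1.8327
β_Varden = 0.03825 / 0.02265 = 1.6887
β_Granby = 0.04833 / 0.02265 = 2.1338
β_Ashcombe = 0.03418 / 0.02265 = 1.5091
β_P = Σ w_i β_i = 0.22×0.4155 + 0.18×1.8327 + 0.14×1.6887 + 0.25×2.1338 + 0.21×1.5091 = 1.5081
MRP = 12.23% − 5.38% = 6.85%
E(R_P) = R_f + β_P × MRP = 5.38% + 1.5081 × 6.85% = 15.71%

15.71%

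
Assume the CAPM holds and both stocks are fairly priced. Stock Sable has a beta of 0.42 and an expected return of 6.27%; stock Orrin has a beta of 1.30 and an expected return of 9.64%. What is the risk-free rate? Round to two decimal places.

Both satisfy E(R) = R_f + β·MRP, so the slope of the SML is
MRP = (9.64% − 6.27%) / (1.30 − 0.42) = 3.37% / 0.88 = 3.8295%
R_f = E(R_Sable) − β_Sable·MRP = 6.27% − 0.42 × 3.8295% = 4.6616%

4.66%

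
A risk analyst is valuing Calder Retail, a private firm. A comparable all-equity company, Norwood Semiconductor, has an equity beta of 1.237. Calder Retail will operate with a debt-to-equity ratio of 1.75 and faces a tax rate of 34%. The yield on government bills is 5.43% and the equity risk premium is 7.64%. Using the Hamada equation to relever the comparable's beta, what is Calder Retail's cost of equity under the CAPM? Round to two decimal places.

25.80%

β_L = β_U × [1 + (1 − t)(D/E)] = 1.237 × [1 + (1 − 0.34) × 1.75]
    = 1.237 × [1 + 0.66 × 1.75] = 1.237 × 2.1550 = 2.6657
E(R) = R_f + β_L × MRP = 5.43% + 2.6657 × 7.64% = 25.80%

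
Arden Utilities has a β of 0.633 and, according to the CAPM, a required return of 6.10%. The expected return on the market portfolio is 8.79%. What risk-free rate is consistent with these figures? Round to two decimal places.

E(R) = R_f + β(E(R_m) − R_f) = R_f(1 − β) + β·E(R_m)
6.10% = R_f × (1 − 0.633) + 0.633 × 8.79%
6.10% = R_f × 0.367 + 5.56407%
R_f = (6.10% − 5.56407%) / 0.367 = 1.46%

1.46%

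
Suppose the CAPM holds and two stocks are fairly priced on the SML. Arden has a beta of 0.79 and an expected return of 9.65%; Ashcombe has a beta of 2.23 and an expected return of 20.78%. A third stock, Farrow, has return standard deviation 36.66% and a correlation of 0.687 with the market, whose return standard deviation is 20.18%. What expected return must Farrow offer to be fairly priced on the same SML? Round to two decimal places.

13.19%

MRP = (20.78% − 9.65%) / (2.23 − 0.79) = 7.7292%
R_f = 9.65% − 0.79 × 7.7292% = 3.5439%
β_Farrow = ρ·σ_i/σ_m = 0.687 × 36.66 / 20.18 = 1.2480
E(R_Farrow) = R_f + β × MRP = 3.5439% + 1.2480 × 7.7292% = 13.19%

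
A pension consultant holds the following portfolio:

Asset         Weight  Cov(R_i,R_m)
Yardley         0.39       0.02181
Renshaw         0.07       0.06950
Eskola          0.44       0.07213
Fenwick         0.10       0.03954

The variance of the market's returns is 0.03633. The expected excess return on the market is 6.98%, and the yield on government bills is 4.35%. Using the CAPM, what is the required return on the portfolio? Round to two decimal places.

13.78%

β_Yardley = 0.02181 / 0.03633 = 0.6003
β_Renshaw = 0.06950 / 0.03633 = 1.9130
β_Eskola = 0.07213 / 0.03633 = 1.9854
β_Fenwick = 0.03954 / 0.03633 = 1.0884
β_P = Σ w_i β_i = 0.39×0.6003 + 0.07×1.9130 + 0.44×1.9854 + 0.10×1.0884 = 1.3504
E(R_P) = R_f + β_P × MRP = 4.35% + 1.3504 × 6.98% = 13.78%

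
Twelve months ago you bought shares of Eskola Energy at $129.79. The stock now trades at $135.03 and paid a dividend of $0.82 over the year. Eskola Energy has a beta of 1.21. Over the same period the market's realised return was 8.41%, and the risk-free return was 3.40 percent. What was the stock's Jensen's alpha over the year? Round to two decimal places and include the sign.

Realised HPR = (P1 + D1 − P0) / P0 = (135.03 + 0.82 − 129.79) / 129.79 = 6.06 / 129.79 = 4.6691%
MRP = 8.41% − 3.40% = 5.01%
CAPM required = R_f + β·MRP = 3.40% + 1.21 × 5.01% = 9.4621%
α = realised − required = 4.6691% − 9.4621% = -4.79%

-4.79%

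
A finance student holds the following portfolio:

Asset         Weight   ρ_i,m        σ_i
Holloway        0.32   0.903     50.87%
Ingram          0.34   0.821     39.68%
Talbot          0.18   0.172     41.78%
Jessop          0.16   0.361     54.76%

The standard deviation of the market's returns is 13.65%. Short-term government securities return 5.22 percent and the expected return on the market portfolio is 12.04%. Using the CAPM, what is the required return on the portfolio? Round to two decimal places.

β_Holloway = 0.903 × 50.87% / 13.65% = 3.3652
β_Ingram = 0.821 × 39.68% / 13.65% = 2.3866
β_Talbot = 0.172 × 41.78% / 13.65% = 0.5265
β_Jessop = 0.361 × 54.76% / 13.65% = 1.4482
β_P = Σ w_i β_i = 0.32×3.3652 + 0.34×2.3866 + 0.18×0.5265 + 0.16×1.4482 = 2.2148
MRP = 12.04% − 5.22% = 6.82%
E(R_P) = R_f + β_P × MRP = 5.22% + 2.2148 × 6.82% = 20.32%

20.32%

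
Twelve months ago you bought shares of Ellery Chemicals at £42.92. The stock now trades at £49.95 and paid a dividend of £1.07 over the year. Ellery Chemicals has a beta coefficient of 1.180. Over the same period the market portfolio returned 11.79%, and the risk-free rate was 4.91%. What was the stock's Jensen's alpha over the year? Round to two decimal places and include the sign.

Realised HPR = (P1 + D1 − P0) / P0 = (49.95 + 1.07 − 42.92) / 42.92 = 8.10 / 42.92 = 18.8723%
MRP = 11.79% − 4.91% = 6.88%
CAPM required = R_f + β·MRP = 4.91% + 1.180 × 6.88% = 13.02840%
α = realised − required = 18.8723% − 13.02840% = +5.84%

+5.84%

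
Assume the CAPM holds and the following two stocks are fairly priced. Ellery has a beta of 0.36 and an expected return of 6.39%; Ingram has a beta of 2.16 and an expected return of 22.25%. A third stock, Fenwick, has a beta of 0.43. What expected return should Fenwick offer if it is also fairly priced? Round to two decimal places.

7.01%

MRP (SML slope) = (22.25% − 6.39%) / (2.16 − 0.36) = 15.86% / 1.80 = 8.8111%
R_f (intercept) = 6.39% − 0.36 × 8.8111% = 3.2180%
E(R_Fenwick) = R_f + β × MRP = 3.2180% + 0.43 × 8.8111% = 7.01%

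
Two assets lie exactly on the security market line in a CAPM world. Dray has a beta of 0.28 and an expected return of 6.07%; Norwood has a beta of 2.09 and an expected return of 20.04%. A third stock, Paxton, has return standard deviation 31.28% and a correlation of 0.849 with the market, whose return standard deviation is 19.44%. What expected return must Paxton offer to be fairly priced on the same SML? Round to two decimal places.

MRP = (20.04% − 6.07%) / (2.09 − 0.28) = 7.7182%
R_f = 6.07% − 0.28 × 7.7182% = 3.9089%
β_Paxton = ρ·σ_i/σ_m = 0.849 × 31.28 / 19.44 = 1.3661
E(R_Paxton) = R_f + β × MRP = 3.9089% + 1.3661 × 7.7182% = 14.45%

14.45%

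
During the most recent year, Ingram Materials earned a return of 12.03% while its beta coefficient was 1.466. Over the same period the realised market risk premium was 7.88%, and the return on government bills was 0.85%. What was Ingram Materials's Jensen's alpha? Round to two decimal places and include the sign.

CAPM benchmark = R_f + β(R_m − R_f) = 0.85% + 1.466 × 7.88% = 12.40208%
α = actual − benchmark = 12.03% − 12.40208% = -0.37%

-0.37%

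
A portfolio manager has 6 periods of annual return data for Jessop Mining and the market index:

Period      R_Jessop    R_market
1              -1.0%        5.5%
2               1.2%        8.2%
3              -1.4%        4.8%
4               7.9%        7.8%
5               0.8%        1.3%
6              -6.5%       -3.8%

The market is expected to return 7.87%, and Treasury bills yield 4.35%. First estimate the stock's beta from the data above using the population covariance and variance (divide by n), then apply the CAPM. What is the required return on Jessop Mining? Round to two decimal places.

Mean R_i = (-1.0 + 1.2 − 1.4 + 7.9 + 0.8 − 6.5) / 6 = 0.1667%
Mean R_m = (5.5 + 8.2 + 4.8 + 7.8 + 1.3 − 3.8) / 6 = 3.9667%
Σ(R_i − R̄_i)(R_m − R̄_m) = 81.0133  ⇒  Cov = 81.0133 / 6 = 13.5022
Σ(R_m − R̄_m)² = 103.0933  ⇒  Var(R_m) = 103.0933 / 6 = 17.1822
β = Cov / Var(R_m) = 13.5022 / 17.1822 = 0.7858
MRP = 7.87% − 4.35% = 3.52%
E(R) = R_f + β × MRP = 4.35% + 0.7858 × 3.52% = 7.12%

7.12%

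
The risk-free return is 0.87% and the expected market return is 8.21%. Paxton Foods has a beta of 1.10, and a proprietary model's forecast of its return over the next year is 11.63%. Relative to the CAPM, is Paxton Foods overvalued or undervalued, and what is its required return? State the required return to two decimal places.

MRP = 8.21% − 0.87% = 7.34%
Required return = R_f + β·MRP = 0.87% + 1.10 × 7.34% = 8.94%
Forecast 11.63% > required 8.94% → the stock plots above the SML → undervalued.

Undervalued; required return 8.94%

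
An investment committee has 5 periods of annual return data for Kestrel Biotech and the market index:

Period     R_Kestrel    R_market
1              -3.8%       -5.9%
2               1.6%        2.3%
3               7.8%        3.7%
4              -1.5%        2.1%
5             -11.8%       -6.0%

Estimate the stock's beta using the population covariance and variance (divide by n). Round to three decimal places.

1.279

Mean R_i = (-3.8 + 1.6 + 7.8 − 1.5 − 11.8) / 5 = -1.5400%
Mean R_m = (-5.9 + 2.3 + 3.7 + 2.1 − 6.0) / 5 = -0.7600%
Σ(R_i − R̄_i)(R_m − R̄_m) = 116.7580  ⇒  Cov = 116.7580 / 5 = 23.3516
Σ(R_m − R̄_m)² = 91.3120  ⇒  Var(R_m) = 91.3120 / 5 = 18.2624
β = Cov / Var(R_m) = 23.3516 / 18.2624 = 1.2787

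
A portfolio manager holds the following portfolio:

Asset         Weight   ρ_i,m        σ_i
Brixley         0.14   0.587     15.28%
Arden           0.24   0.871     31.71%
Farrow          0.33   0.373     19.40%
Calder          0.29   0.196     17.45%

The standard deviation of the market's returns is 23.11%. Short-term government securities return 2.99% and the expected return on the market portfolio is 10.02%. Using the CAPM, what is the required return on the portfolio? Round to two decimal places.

6.42%

β_Brixley = 0.587 × 15.28% / 23.11% = 0.3881
β_Arden = 0.871 × 31.71% / 23.11% = 1.1951
β_Farrow = 0.373 × 19.40% / 23.11% = 0.3131
β_Calder = 0.196 × 17.45% / 23.11% = 0.1480
β_P = Σ w_i β_i = 0.14×0.3881 + 0.24×1.1951 + 0.33×0.3131 + 0.29×0.1480 = 0.4874
MRP = 10.02% − 2.99% = 7.03%
E(R_P) = R_f + β_P × MRP = 2.99% + 0.4874 × 7.03% = 6.42%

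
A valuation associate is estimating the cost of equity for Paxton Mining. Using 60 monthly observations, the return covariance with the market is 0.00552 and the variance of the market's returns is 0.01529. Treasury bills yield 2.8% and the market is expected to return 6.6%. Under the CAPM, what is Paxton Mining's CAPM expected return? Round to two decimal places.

4.17%

β = Cov(R_i, R_m) / Var(R_m) = 0.00552 / 0.01529 = 0.3610
MRP = 6.6% − 2.8% = 3.80%
E(R) = R_f + β × MRP = 2.8% + 0.3610 × 3.8% = 4.17%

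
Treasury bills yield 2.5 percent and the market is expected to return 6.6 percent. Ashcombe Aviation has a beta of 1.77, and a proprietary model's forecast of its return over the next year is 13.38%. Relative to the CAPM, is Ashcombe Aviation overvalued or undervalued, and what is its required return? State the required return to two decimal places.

Undervalued; required return 9.76%

MRP = 6.6% − 2.5% = 4.10%
Required return = R_f + β·MRP = 2.5% + 1.77 × 4.1% = 9.76%
Forecast 13.38% > required 9.76% → the stock plots above the SML → undervalued.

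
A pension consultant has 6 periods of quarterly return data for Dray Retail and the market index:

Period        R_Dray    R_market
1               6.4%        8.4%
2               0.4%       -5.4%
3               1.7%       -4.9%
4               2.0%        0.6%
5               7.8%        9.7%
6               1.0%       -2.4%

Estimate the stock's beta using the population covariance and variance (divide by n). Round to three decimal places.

Mean R_i = (6.4 + 0.4 + 1.7 + 2.0 + 7.8 + 1.0) / 6 = 3.2167%
Mean R_m = (8.4 − 5.4 − 4.9 + 0.6 + 9.7 − 2.4) / 6 = 1.0000%
Σ(R_i − R̄_i)(R_m − R̄_m) = 98.4300  ⇒  Cov = 98.4300 / 6 = 16.4050
Σ(R_m − R̄_m)² = 217.9400  ⇒  Var(R_m) = 217.9400 / 6 = 36.3233
β = Cov / Var(R_m) = 16.4050 / 36.3233 = 0.4516

0.452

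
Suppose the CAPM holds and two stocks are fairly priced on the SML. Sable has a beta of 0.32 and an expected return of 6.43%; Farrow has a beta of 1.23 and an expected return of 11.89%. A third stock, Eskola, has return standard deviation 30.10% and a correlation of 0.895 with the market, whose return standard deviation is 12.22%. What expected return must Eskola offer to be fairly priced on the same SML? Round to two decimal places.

17.74%

MRP = (11.89% − 6.43%) / (1.23 − 0.32) = 6.0000%
R_f = 6.43% − 0.32 × 6.0000% = 4.5100%
β_Eskola = ρ·σ_i/σ_m = 0.895 × 30.10 / 12.22 = 2.2045
E(R_Eskola) = R_f + β × MRP = 4.5100% + 2.2045 × 6.0000% = 17.74%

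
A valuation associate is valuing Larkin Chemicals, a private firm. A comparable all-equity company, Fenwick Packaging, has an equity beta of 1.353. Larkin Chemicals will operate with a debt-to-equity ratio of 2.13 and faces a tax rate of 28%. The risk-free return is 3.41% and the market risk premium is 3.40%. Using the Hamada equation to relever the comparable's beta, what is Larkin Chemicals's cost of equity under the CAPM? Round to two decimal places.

β_L = β_U × [1 + (1 − t)(D/E)] = 1.353 × [1 + (1 − 0.28) × 2.13]
    = 1.353 × [1 + 0.72 × 2.13] = 1.353 × 2.5336 = 3.4280
E(R) = R_f + β_L × MRP = 3.41% + 3.4280 × 3.40% = 15.07%

15.07%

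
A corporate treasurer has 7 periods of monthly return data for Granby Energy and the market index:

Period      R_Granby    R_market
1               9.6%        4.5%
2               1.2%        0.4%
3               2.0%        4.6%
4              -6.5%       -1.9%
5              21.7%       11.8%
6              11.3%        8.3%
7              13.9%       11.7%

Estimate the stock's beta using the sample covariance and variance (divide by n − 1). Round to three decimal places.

1.652

Mean R_i = (9.6 + 1.2 + 2.0 − 6.5 + 21.7 + 11.3 + 13.9) / 7 = 7.6000%
Mean R_m = (4.5 + 0.4 + 4.6 − 1.9 + 11.8 + 8.3 + 11.7) / 7 = 5.6286%
Σ(R_i − R̄_i)(R_m − R̄_m) = 278.2700  ⇒  Cov = 278.2700 / 6 = 46.3783
Σ(R_m − R̄_m)² = 168.4343  ⇒  Var(R_m) = 168.4343 / 6 = 28.0724
β = Cov / Var(R_m) = 46.3783 / 28.0724 = 1.6521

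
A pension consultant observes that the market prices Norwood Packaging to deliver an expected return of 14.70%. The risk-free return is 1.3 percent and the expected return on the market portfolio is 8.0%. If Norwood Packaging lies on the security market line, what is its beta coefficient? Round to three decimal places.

2.000

MRP = 8.0% − 1.3% = 6.70%
β = (E(R) − R_f) / MRP = (14.70% − 1.3%) / 6.7% = 13.40% / 6.7% = 2.000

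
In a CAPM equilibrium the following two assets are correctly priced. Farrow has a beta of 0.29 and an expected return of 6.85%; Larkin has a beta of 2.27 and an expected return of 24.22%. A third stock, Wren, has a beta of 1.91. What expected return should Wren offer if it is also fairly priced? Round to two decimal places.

21.06%

MRP (SML slope) = (24.22% − 6.85%) / (2.27 − 0.29) = 17.37% / 1.98 = 8.7727%
R_f (intercept) = 6.85% − 0.29 × 8.7727% = 4.3059%
E(R_Wren) = R_f + β × MRP = 4.3059% + 1.91 × 8.7727% = 21.06%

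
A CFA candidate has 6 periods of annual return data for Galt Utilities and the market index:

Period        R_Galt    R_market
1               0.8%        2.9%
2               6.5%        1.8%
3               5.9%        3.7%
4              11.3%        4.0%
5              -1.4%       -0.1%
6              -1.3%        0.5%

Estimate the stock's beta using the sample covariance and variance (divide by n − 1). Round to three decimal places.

Mean R_i = (0.8 + 6.5 + 5.9 + 11.3 − 1.4 − 1.3) / 6 = 3.6333%
Mean R_m = (2.9 + 1.8 + 3.7 + 4.0 − 0.1 + 0.5) / 6 = 2.1333%
Σ(R_i − R̄_i)(R_m − R̄_m) = 34.0333  ⇒  Cov = 34.0333 / 5 = 6.8067
Σ(R_m − R̄_m)² = 14.2933  ⇒  Var(R_m) = 14.2933 / 5 = 2.8587
β = Cov / Var(R_m) = 6.8067 / 2.8587 = 2.3810

2.381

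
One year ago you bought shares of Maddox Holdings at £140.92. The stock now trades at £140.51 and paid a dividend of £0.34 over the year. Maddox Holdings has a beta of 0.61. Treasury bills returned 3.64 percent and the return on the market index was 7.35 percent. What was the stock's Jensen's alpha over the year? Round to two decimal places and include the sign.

Realised HPR = (P1 + D1 − P0) / P0 = (140.51 + 0.34 − 140.92) / 140.92 = -0.07 / 140.92 = -0.0497%
MRP = 7.35% − 3.64% = 3.71%
CAPM required = R_f + β·MRP = 3.64% + 0.61 × 3.71% = 5.9031%
α = realised − required = -0.0497% − 5.9031% = -5.95%

-5.95%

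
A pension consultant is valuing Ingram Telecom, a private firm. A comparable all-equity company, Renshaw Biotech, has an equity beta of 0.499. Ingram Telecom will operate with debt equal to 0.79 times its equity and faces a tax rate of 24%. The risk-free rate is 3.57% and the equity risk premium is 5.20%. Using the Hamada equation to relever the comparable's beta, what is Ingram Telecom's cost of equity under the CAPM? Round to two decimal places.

β_L = β_U × [1 + (1 − t)(D/E)] = 0.499 × [1 + (1 − 0.24) × 0.79]
    = 0.499 × [1 + 0.76 × 0.79] = 0.499 × 1.6004 = 0.7986
E(R) = R_f + β_L × MRP = 3.57% + 0.7986 × 5.20% = 7.72%

7.72%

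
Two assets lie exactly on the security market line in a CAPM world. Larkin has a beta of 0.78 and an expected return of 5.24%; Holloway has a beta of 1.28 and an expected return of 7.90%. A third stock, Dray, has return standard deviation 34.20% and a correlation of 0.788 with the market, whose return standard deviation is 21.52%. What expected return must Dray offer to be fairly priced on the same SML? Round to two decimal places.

7.75%

MRP = (7.90% − 5.24%) / (1.28 − 0.78) = 5.3200%
R_f = 5.24% − 0.78 × 5.3200% = 1.0904%
β_Dray = ρ·σ_i/σ_m = 0.788 × 34.20 / 21.52 = 1.2523
E(R_Dray) = R_f + β × MRP = 1.0904% + 1.2523 × 5.3200% = 7.75%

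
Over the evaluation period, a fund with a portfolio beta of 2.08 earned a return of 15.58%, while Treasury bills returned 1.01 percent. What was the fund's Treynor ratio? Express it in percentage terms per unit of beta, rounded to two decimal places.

7.00%

Treynor = (R_P − R_f) / β_P = (15.58% − 1.01%) / 2.0800 = 14.57% / 2.0800 = 7.00%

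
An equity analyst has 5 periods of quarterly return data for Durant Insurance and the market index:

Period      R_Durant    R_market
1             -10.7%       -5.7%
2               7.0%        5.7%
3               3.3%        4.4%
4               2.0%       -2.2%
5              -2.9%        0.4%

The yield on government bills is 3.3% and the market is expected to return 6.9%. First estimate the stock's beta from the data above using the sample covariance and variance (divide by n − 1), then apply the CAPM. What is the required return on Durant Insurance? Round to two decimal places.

Mean R_i = (-10.7 + 7.0 + 3.3 + 2.0 − 2.9) / 5 = -0.2600%
Mean R_m = (-5.7 + 5.7 + 4.4 − 2.2 + 0.4) / 5 = 0.5200%
Σ(R_i − R̄_i)(R_m − R̄_m) = 110.5260  ⇒  Cov = 110.5260 / 4 = 27.6315
Σ(R_m − R̄_m)² = 87.9880  ⇒  Var(R_m) = 87.9880 / 4 = 21.9970
β = Cov / Var(R_m) = 27.6315 / 21.9970 = 1.2561
MRP = 6.9% − 3.3% = 3.60%
E(R) = R_f + β × MRP = 3.3% + 1.2561 × 3.6% = 7.82%

7.82%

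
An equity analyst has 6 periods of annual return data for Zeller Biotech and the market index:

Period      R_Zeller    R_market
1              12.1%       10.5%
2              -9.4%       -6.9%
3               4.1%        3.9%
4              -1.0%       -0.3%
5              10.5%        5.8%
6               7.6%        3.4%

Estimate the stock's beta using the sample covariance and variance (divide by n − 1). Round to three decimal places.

1.323

Mean R_i = (12.1 − 9.4 + 4.1 − 1.0 + 10.5 + 7.6) / 6 = 3.9833%
Mean R_m = (10.5 − 6.9 + 3.9 − 0.3 + 5.8 + 3.4) / 6 = 2.7333%
Σ(R_i − R̄_i)(R_m − R̄_m) = 229.6133  ⇒  Cov = 229.6133 / 5 = 45.9227
Σ(R_m − R̄_m)² = 173.5333  ⇒  Var(R_m) = 173.5333 / 5 = 34.7067
β = Cov / Var(R_m) = 45.9227 / 34.7067 = 1.3232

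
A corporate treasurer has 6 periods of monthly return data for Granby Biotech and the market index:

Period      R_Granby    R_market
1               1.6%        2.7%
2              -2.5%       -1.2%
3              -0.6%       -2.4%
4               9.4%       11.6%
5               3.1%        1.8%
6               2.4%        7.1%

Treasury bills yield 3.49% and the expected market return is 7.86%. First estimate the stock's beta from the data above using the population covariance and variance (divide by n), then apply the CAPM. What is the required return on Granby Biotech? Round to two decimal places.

6.54%

Mean R_i = (1.6 − 2.5 − 0.6 + 9.4 + 3.1 + 2.4) / 6 = 2.2333%
Mean R_m = (2.7 − 1.2 − 2.4 + 11.6 + 1.8 + 7.1) / 6 = 3.2667%
Σ(R_i − R̄_i)(R_m − R̄_m) = 96.6467  ⇒  Cov = 96.6467 / 6 = 16.1078
Σ(R_m − R̄_m)² = 138.6733  ⇒  Var(R_m) = 138.6733 / 6 = 23.1122
β = Cov / Var(R_m) = 16.1078 / 23.1122 = 0.6969
MRP = 7.86% − 3.49% = 4.37%
E(R) = R_f + β × MRP = 3.49% + 0.6969 × 4.37% = 6.54%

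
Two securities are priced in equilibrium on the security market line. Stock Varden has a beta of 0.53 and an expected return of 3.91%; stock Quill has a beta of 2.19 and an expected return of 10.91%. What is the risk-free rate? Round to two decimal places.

1.68%

Both satisfy E(R) = R_f + β·MRP, so the slope of the SML is
MRP = (10.91% − 3.91%) / (2.19 − 0.53) = 7.00% / 1.66 = 4.2169%
R_f = E(R_Varden) − β_Varden·MRP = 3.91% − 0.53 × 4.2169% = 1.6750%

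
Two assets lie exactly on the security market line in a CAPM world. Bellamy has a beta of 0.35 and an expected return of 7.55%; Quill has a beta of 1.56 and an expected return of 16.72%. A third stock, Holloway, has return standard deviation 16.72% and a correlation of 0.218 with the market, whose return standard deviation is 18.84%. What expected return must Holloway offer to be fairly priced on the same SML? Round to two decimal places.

MRP = (16.72% − 7.55%) / (1.56 − 0.35) = 7.5785%
R_f = 7.55% − 0.35 × 7.5785% = 4.8975%
β_Holloway = ρ·σ_i/σ_m = 0.218 × 16.72 / 18.84 = 0.1935
E(R_Holloway) = R_f + β × MRP = 4.8975% + 0.1935 × 7.5785% = 6.36%

6.36%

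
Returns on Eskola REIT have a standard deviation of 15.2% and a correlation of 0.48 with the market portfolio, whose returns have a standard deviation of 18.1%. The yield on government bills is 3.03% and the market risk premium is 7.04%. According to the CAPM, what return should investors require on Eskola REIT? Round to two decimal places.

5.87%

β = ρ × σ_i / σ_m = 0.48 × 15.2% / 18.1% = 0.4031
E(R) = 3.03% + 0.4031 × 7.04% = 5.87%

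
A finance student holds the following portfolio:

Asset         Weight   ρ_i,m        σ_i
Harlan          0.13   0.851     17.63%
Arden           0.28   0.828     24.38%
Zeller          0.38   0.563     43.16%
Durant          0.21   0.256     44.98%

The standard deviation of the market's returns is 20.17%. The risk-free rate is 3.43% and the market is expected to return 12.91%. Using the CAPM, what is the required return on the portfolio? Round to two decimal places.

β_Harlan = 0.851 × 17.63% / 20.17% = 0.7438
β_Arden = 0.828 × 24.38% / 20.17% = 1.0008
β_Zeller = 0.563 × 43.16% / 20.17% = 1.2047
β_Durant = 0.256 × 44.98% / 20.17% = 0.5709
β_P = Σ w_i β_i = 0.13×0.7438 + 0.28×1.0008 + 0.38×1.2047 + 0.21×0.5709 = 0.9546
MRP = 12.91% − 3.43% = 9.48%
E(R_P) = R_f + β_P × MRP = 3.43% + 0.9546 × 9.48% = 12.48%

12.48%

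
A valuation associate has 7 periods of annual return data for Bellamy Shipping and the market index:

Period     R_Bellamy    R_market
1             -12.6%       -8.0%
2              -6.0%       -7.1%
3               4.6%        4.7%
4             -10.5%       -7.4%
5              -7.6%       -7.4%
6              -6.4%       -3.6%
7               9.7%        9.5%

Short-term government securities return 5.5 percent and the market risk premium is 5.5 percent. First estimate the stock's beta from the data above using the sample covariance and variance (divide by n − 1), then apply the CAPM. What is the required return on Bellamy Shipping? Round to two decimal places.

11.72%

Mean R_i = (-12.6 − 6.0 + 4.6 − 10.5 − 7.6 − 6.4 + 9.7) / 7 = -4.1143%
Mean R_m = (-8.0 − 7.1 + 4.7 − 7.4 − 7.4 − 3.6 + 9.5) / 7 = -2.7571%
Σ(R_i − R̄_i)(R_m − R̄_m) = 334.7443  ⇒  Cov = 334.7443 / 6 = 55.7907
Σ(R_m − R̄_m)² = 296.0171  ⇒  Var(R_m) = 296.0171 / 6 = 49.3362
β = Cov / Var(R_m) = 55.7907 / 49.3362 = 1.1308
E(R) = R_f + β × MRP = 5.5% + 1.1308 × 5.5% = 11.72%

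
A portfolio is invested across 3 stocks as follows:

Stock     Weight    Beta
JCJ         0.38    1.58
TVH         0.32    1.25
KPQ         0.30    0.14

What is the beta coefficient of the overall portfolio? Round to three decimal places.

β_P = Σ w_i β_i = 0.38×1.58 + 0.32×1.25 + 0.30×0.14 = 1.0424

1.042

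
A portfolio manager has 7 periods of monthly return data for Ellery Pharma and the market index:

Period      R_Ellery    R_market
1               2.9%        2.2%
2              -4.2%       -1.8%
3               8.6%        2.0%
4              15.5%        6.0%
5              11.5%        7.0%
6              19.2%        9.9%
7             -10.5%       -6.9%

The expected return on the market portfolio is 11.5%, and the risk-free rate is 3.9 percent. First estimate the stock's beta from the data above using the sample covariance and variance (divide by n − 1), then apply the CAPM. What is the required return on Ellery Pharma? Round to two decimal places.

Mean R_i = (2.9 − 4.2 + 8.6 + 15.5 + 11.5 + 19.2 − 10.5) / 7 = 6.1429%
Mean R_m = (2.2 − 1.8 + 2.0 + 6.0 + 7.0 + 9.9 − 6.9) / 7 = 2.6286%
Σ(R_i − R̄_i)(R_m − R̄_m) = 354.1414  ⇒  Cov = 354.1414 / 6 = 59.0236
Σ(R_m − R̄_m)² = 194.3343  ⇒  Var(R_m) = 194.3343 / 6 = 32.3891
β = Cov / Var(R_m) = 59.0236 / 32.3891 = 1.8223
MRP = 11.5% − 3.9% = 7.60%
E(R) = R_f + β × MRP = 3.9% + 1.8223 × 7.6% = 17.75%

17.75%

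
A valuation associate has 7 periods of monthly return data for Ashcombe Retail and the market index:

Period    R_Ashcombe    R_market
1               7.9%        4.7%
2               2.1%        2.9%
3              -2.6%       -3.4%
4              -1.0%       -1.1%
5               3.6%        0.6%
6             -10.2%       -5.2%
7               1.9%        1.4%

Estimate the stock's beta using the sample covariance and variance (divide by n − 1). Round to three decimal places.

1.529

Mean R_i = (7.9 + 2.1 − 2.6 − 1.0 + 3.6 − 10.2 + 1.9) / 7 = 0.2429%
Mean R_m = (4.7 + 2.9 − 3.4 − 1.1 + 0.6 − 5.2 + 1.4) / 7 = -0.0143%
Σ(R_i − R̄_i)(R_m − R̄_m) = 111.0443  ⇒  Cov = 111.0443 / 6 = 18.5074
Σ(R_m − R̄_m)² = 72.6286  ⇒  Var(R_m) = 72.6286 / 6 = 12.1048
β = Cov / Var(R_m) = 18.5074 / 12.1048 = 1.5289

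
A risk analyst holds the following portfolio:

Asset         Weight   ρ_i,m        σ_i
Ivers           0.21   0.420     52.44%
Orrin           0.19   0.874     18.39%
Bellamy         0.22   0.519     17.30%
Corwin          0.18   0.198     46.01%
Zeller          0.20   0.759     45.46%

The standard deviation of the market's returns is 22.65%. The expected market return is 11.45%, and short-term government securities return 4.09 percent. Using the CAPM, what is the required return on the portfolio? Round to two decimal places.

β_Ivers = 0.420 × 52.44% / 22.65% = 0.9724
β_Orrin = 0.874 × 18.39% / 22.65% = 0.7096
β_Bellamy = 0.519 × 17.30% / 22.65% = 0.3964
β_Corwin = 0.198 × 46.01% / 22.65% = 0.4022
β_Zeller = 0.759 × 45.46% / 22.65% = 1.5234
β_P = Σ w_i β_i = 0.21×0.9724 + 0.19×0.7096 + 0.22×0.3964 + 0.18×0.4022 + 0.20×1.5234 = 0.8033
MRP = 11.45% − 4.09% = 7.36%
E(R_P) = R_f + β_P × MRP = 4.09% + 0.8033 × 7.36% = 10.00%

10.00%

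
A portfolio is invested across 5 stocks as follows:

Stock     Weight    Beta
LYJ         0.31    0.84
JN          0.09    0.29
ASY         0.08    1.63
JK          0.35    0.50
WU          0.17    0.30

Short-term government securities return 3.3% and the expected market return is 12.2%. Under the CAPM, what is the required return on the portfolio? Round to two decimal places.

β_P = Σ w_i β_i = 0.31×0.84 + 0.09×0.29 + 0.08×1.63 + 0.35×0.50 + 0.17×0.30 = 0.6429
MRP = 12.2% − 3.3% = 8.90%
E(R_P) = R_f + β_P × MRP = 3.3% + 0.6429 × 8.9% = 9.02%

9.02%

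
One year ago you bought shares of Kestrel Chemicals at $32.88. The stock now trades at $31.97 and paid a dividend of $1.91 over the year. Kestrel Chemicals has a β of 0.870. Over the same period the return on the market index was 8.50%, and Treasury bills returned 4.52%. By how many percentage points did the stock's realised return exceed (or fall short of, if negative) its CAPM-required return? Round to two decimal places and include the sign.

-4.94%

Realised HPR = (P1 + D1 − P0) / P0 = (31.97 + 1.91 − 32.88) / 32.88 = 1.00 / 32.88 = 3.0414%
MRP = 8.50% − 4.52% = 3.98%
CAPM required = R_f + β·MRP = 4.52% + 0.870 × 3.98% = 7.98260%
α = realised − required = 3.0414% − 7.98260% = -4.94%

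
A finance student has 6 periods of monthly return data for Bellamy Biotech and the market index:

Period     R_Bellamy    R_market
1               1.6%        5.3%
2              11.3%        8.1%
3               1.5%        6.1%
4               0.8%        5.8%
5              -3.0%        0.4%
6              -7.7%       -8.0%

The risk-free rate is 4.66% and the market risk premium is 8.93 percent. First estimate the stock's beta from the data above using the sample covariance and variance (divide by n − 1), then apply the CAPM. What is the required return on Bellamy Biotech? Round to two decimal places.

12.80%

Mean R_i = (1.6 + 11.3 + 1.5 + 0.8 − 3.0 − 7.7) / 6 = 0.7500%
Mean R_m = (5.3 + 8.1 + 6.1 + 5.8 + 0.4 − 8.0) / 6 = 2.9500%
Σ(R_i − R̄_i)(R_m − R̄_m) = 160.9250  ⇒  Cov = 160.9250 / 5 = 32.1850
Σ(R_m − R̄_m)² = 176.4950  ⇒  Var(R_m) = 176.4950 / 5 = 35.2990
β = Cov / Var(R_m) = 32.1850 / 35.2990 = 0.9118
E(R) = R_f + β × MRP = 4.66% + 0.9118 × 8.93% = 12.80%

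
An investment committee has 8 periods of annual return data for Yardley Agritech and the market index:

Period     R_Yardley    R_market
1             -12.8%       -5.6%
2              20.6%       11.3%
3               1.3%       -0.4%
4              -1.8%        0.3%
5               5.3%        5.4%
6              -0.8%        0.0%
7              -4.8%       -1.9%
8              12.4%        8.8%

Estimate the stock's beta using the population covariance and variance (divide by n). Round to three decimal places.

1.773

Mean R_i = (-12.8 + 20.6 + 1.3 − 1.8 + 5.3 − 0.8 − 4.8 + 12.4) / 8 = 2.4250%
Mean R_m = (-5.6 + 11.3 − 0.4 + 0.3 + 5.4 + 0.0 − 1.9 + 8.8) / 8 = 2.2375%
Σ(R_i − R̄_i)(R_m − R̄_m) = 406.8525  ⇒  Cov = 406.8525 / 8 = 50.8566
Σ(R_m − R̄_m)² = 229.4588  ⇒  Var(R_m) = 229.4588 / 8 = 28.6824
β = Cov / Var(R_m) = 50.8566 / 28.6824 = 1.7731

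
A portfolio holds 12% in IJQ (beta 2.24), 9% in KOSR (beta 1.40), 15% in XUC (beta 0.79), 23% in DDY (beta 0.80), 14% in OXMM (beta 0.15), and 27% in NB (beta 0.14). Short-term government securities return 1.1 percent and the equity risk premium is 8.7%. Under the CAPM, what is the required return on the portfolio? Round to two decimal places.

β_P = Σ w_i β_i = 0.12×2.24 + 0.09×1.40 + 0.15×0.79 + 0.23×0.80 + 0.14×0.15 + 0.27×0.14 = 0.7561
E(R_P) = R_f + β_P × MRP = 1.1% + 0.7561 × 8.7% = 7.68%

7.68%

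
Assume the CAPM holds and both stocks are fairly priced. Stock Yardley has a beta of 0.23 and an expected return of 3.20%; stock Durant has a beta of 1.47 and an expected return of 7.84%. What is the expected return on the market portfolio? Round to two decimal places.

6.08%

Both satisfy E(R) = R_f + β·MRP, so the slope of the SML is
MRP = (7.84% − 3.20%) / (1.47 − 0.23) = 4.64% / 1.24 = 3.7419%
R_f = E(R_Yardley) − β_Yardley·MRP = 3.20% − 0.23 × 3.7419% = 2.3394%
E(R_m) = R_f + MRP = 2.3394% + 3.7419% = 6.08%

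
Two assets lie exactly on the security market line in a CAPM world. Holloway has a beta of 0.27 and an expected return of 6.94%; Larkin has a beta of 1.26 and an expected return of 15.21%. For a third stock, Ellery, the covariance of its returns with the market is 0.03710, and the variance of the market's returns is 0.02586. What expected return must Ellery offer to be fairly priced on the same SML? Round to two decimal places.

MRP = (15.21% − 6.94%) / (1.26 − 0.27) = 8.3535%
R_f = 6.94% − 0.27 × 8.3535% = 4.6846%
β_Ellery = Cov / Var(R_m) = 0.03710 / 0.02586 = 1.4346
E(R_Ellery) = R_f + β × MRP = 4.6846% + 1.4346 × 8.3535% = 16.67%

16.67%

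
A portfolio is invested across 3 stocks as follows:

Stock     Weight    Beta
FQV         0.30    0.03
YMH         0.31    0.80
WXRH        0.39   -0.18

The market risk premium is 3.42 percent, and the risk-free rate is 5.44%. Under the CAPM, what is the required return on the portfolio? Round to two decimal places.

6.08%

β_P = Σ w_i β_i = 0.30×0.03 + 0.31×0.80 + 0.39×-0.18 = 0.1868
E(R_P) = R_f + β_P × MRP = 5.44% + 0.1868 × 3.42% = 6.08%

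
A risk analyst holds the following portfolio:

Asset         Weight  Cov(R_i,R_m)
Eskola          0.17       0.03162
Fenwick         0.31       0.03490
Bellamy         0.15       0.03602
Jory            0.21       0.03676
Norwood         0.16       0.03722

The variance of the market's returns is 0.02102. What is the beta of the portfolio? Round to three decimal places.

1.678

β_Eskola = 0.03162 / 0.02102 = 1.5043
β_Fenwick = 0.03490 / 0.02102 = 1.6603
β_Bellamy = 0.03602 / 0.02102 = 1.7136
β_Jory = 0.03676 / 0.02102 = 1.7488
β_Norwood = 0.03722 / 0.02102 = 1.7707
β_P = Σ w_i β_i = 0.17×1.5043 + 0.31×1.6603 + 0.15×1.7136 + 0.21×1.7488 + 0.16×1.7707 = 1.6780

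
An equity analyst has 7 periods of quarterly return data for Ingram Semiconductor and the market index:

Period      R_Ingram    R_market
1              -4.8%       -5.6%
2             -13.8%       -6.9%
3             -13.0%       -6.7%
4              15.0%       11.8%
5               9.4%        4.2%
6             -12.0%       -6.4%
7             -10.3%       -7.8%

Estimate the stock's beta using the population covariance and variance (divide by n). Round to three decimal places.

Mean R_i = (-4.8 − 13.8 − 13.0 + 15.0 + 9.4 − 12.0 − 10.3) / 7 = -4.2143%
Mean R_m = (-5.6 − 6.9 − 6.7 + 11.8 + 4.2 − 6.4 − 7.8) / 7 = -2.4857%
Σ(R_i − R̄_i)(R_m − R̄_m) = 509.4914  ⇒  Cov = 509.4914 / 7 = 72.7845
Σ(R_m − R̄_m)² = 339.2886  ⇒  Var(R_m) = 339.2886 / 7 = 48.4698
β = Cov / Var(R_m) = 72.7845 / 48.4698 = 1.5016

1.502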